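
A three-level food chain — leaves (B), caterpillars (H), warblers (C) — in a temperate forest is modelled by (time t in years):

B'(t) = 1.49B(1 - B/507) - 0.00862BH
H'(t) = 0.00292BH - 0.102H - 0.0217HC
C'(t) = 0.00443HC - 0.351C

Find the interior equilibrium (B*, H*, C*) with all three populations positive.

B* ≈ 275, H* ≈ 79.2, C* ≈ 32.3

From dC/dt = 0: 0.00443H* = 0.351, so H* = 79.2.
From dB/dt = 0: 1.49(1 - B*/507) = 0.00862·79.2, giving B* = 507·(1 - 0.458) = 275.
From dH/dt = 0: 0.00292·275 - 0.102 = 0.0217C*, so C* = 0.7/0.0217 = 32.3.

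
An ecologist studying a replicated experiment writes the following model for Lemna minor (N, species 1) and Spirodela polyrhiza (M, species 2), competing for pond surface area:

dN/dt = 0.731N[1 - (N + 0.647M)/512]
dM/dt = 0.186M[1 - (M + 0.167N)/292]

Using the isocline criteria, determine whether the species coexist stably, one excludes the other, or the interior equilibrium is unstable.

stable coexistence

Compare the nullcline intercepts: K1/α12 = 512/0.647 = 791 > K2 = 292; K2/α21 = 292/0.167 = 1750 > K1 = 512.
Since both inequalities hold, each species can invade when rare, so the interior equilibrium is stable.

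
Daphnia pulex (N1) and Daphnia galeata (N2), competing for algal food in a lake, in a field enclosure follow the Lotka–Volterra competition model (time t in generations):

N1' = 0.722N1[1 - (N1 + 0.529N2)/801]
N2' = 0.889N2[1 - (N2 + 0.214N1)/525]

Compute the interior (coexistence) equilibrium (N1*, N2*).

Setting both brackets to zero gives the nullclines N1 + 0.529N2 = 801 and 0.214N1 + N2 = 525.
Substituting N2 = 525 - 0.214N1 into the first: N1(1 - 0.529·0.214) = 801 - 0.529·525.
So N1* = 523/0.887 = 590, and then N2* = 525 - 0.214·590 = 399.

N1* ≈ 590, N2* ≈ 399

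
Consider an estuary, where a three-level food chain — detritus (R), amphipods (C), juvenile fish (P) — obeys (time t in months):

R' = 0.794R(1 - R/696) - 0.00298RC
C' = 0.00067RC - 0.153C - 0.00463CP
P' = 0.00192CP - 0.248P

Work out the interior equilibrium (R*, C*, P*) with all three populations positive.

R* ≈ 359, C* ≈ 129, P* ≈ 18.8

From dP/dt = 0: 0.00192C* = 0.248, so C* = 129.
From dR/dt = 0: 0.794(1 - R*/696) = 0.00298·129, giving R* = 696·(1 - 0.485) = 359.
From dC/dt = 0: 0.00067·359 - 0.153 = 0.00463P*, so P* = 0.0873/0.00463 = 18.8.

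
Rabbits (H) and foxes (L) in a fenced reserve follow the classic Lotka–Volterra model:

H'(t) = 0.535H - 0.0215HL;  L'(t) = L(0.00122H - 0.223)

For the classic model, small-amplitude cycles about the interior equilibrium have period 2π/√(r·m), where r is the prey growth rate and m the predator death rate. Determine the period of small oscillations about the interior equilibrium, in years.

T ≈ 18.2 years

Here r = 0.535 and m = 0.223, so r·m = 0.119.
ω = √0.119 = 0.345 per year, hence T = 2π/ω ≈ 18.2 years.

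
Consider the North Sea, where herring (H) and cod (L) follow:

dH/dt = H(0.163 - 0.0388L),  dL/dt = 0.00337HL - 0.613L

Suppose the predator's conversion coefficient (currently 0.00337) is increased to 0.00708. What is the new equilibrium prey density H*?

H* ≈ 86.6

At the interior fixed point, setting dL/dt = 0 with L > 0 fixes H* = (predator death rate)/(HL coefficient) — independent of the other coefficients.
With the change, H* = 0.613/0.00708 = 86.6; it falls from 182.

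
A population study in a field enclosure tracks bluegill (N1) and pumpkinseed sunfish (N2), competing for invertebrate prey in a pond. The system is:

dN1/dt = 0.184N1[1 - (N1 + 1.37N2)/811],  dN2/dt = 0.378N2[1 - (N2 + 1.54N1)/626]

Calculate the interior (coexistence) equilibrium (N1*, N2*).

Setting both brackets to zero gives the nullclines N1 + 1.37N2 = 811 and 1.54N1 + N2 = 626.
Substituting N2 = 626 - 1.54N1 into the first: N1(1 - 1.37·1.54) = 811 - 1.37·626.
So N1* = -46.6/-1.11 = 42, and then N2* = 626 - 1.54·42 = 561.

N1* ≈ 42, N2* ≈ 561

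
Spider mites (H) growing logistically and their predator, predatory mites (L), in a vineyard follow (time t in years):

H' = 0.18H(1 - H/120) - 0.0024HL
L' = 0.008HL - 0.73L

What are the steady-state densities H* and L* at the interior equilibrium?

From dL/dt = 0 with L > 0: 0.008H* = 0.73, so H* = 91.2.
Substitute into dH/dt = 0: 0.18(1 - 91.2/120) = 0.0024L*.
The bracket is 0.24, giving L* = 0.0431/0.0024 = 18.

H* ≈ 91.2, L* ≈ 18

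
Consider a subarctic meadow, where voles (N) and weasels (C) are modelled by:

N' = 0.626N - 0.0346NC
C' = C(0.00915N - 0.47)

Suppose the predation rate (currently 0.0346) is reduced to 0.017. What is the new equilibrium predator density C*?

At the interior fixed point, setting dN/dt = 0 with N > 0 fixes C* = (prey growth rate)/(NC coefficient) — independent of the other coefficients.
With the change, C* = 0.626/0.017 = 36.8; it rises from 18.1.

C* ≈ 36.8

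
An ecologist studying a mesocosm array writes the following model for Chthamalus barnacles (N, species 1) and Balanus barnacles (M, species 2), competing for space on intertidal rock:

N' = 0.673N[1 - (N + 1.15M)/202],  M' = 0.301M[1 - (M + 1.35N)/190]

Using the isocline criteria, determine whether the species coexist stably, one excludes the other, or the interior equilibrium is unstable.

Compare the nullcline intercepts: K1/α12 = 202/1.15 = 176 < K2 = 190; K2/α21 = 190/1.35 = 141 < K1 = 202.
Since both are reversed, neither can invade when rare; the interior point is a saddle.

unstable coexistence (outcome depends on initial conditions)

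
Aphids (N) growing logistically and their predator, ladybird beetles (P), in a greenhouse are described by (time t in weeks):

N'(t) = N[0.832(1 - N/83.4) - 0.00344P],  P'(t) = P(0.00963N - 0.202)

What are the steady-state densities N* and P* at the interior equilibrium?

N* ≈ 21, P* ≈ 181

From dP/dt = 0 with P > 0: 0.00963N* = 0.202, so N* = 21.
Substitute into dN/dt = 0: 0.832(1 - 21/83.4) = 0.00344P*.
The bracket is 0.748, giving P* = 0.623/0.00344 = 181.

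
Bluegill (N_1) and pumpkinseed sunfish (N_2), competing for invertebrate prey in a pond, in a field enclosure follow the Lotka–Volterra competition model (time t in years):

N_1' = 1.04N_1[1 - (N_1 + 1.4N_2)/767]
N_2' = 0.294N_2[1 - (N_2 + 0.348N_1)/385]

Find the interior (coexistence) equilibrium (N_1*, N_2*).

Setting both brackets to zero gives the nullclines N_1 + 1.4N_2 = 767 and 0.348N_1 + N_2 = 385.
Substituting N_2 = 385 - 0.348N_1 into the first: N_1(1 - 1.4·0.348) = 767 - 1.4·385.
So N_1* = 228/0.513 = 445, and then N_2* = 385 - 0.348·445 = 230.

N_1* ≈ 445, N_2* ≈ 230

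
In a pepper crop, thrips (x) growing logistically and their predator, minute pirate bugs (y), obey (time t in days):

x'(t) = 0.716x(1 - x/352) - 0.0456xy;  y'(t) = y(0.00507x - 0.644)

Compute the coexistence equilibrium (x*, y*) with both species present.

From dy/dt = 0 with y > 0: 0.00507x* = 0.644, so x* = 127.
Substitute into dx/dt = 0: 0.716(1 - 127/352) = 0.0456y*.
The bracket is 0.639, giving y* = 0.458/0.0456 = 10.

x* ≈ 127, y* ≈ 10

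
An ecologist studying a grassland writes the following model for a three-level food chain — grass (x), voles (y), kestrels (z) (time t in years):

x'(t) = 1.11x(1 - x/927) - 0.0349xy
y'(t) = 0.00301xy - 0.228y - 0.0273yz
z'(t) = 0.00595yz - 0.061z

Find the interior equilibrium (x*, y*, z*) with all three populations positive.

From dz/dt = 0: 0.00595y* = 0.061, so y* = 10.3.
From dx/dt = 0: 1.11(1 - x*/927) = 0.0349·10.3, giving x* = 927·(1 - 0.322) = 628.
From dy/dt = 0: 0.00301·628 - 0.228 = 0.0273z*, so z* = 1.66/0.0273 = 60.9.

x* ≈ 628, y* ≈ 10.3, z* ≈ 60.9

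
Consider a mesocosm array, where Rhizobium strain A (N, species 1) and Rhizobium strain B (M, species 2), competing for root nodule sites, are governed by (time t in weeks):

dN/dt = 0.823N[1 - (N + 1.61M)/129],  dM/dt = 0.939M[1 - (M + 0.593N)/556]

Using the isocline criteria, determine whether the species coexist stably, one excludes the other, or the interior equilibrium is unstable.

species 2 excludes species 1

Compare the nullcline intercepts: K1/α12 = 129/1.61 = 80.1 < K2 = 556; K2/α21 = 556/0.593 = 938 > K1 = 129.
Since the inequalities point opposite ways, species 2 can invade but species 1 cannot.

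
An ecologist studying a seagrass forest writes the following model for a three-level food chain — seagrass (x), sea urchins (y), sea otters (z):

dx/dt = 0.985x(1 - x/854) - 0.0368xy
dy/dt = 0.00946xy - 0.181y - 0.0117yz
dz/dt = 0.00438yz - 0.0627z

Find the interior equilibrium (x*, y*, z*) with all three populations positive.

x* ≈ 397, y* ≈ 14.3, z* ≈ 306

From dz/dt = 0: 0.00438y* = 0.0627, so y* = 14.3.
From dx/dt = 0: 0.985(1 - x*/854) = 0.0368·14.3, giving x* = 854·(1 - 0.535) = 397.
From dy/dt = 0: 0.00946·397 - 0.181 = 0.0117z*, so z* = 3.58/0.0117 = 306.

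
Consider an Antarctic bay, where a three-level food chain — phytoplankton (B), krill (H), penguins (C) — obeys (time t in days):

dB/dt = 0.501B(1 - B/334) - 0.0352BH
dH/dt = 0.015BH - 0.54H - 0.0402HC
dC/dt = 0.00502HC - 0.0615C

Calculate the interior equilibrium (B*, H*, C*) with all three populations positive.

B* ≈ 46.5, H* ≈ 12.3, C* ≈ 3.92

From dC/dt = 0: 0.00502H* = 0.0615, so H* = 12.3.
From dB/dt = 0: 0.501(1 - B*/334) = 0.0352·12.3, giving B* = 334·(1 - 0.861) = 46.5.
From dH/dt = 0: 0.015·46.5 - 0.54 = 0.0402C*, so C* = 0.158/0.0402 = 3.92.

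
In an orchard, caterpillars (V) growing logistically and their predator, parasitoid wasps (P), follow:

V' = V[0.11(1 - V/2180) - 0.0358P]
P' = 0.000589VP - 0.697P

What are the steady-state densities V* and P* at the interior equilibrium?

V* ≈ 1180, P* ≈ 1.4

From dP/dt = 0 with P > 0: 0.000589V* = 0.697, so V* = 1180.
Substitute into dV/dt = 0: 0.11(1 - 1180/2180) = 0.0358P*.
The bracket is 0.457, giving P* = 0.0503/0.0358 = 1.4.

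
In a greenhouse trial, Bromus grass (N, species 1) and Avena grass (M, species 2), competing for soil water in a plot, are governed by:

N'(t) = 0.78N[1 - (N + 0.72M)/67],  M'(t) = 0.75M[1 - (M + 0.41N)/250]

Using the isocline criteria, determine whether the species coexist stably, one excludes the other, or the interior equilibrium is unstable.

Compare the nullcline intercepts: K1/α12 = 67/0.72 = 93.1 < K2 = 250; K2/α21 = 250/0.41 = 610 > K1 = 67.
Since the inequalities point opposite ways, species 2 can invade but species 1 cannot.

species 2 excludes species 1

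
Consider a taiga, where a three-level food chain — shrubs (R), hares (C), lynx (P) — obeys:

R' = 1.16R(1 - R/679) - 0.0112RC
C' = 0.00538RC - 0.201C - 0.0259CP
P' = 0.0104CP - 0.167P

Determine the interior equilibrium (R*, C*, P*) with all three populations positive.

R* ≈ 574, C* ≈ 16.1, P* ≈ 111

From dP/dt = 0: 0.0104C* = 0.167, so C* = 16.1.
From dR/dt = 0: 1.16(1 - R*/679) = 0.0112·16.1, giving R* = 679·(1 - 0.155) = 574.
From dC/dt = 0: 0.00538·574 - 0.201 = 0.0259P*, so P* = 2.89/0.0259 = 111.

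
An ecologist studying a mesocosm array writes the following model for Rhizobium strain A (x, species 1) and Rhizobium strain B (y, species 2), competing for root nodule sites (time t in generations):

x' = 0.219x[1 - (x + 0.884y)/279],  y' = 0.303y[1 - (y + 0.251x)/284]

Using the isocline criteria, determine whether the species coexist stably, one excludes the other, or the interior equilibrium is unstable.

stable coexistence

Compare the nullcline intercepts: K1/α12 = 279/0.884 = 316 > K2 = 284; K2/α21 = 284/0.251 = 1130 > K1 = 279.
Since both inequalities hold, each species can invade when rare, so the interior equilibrium is stable.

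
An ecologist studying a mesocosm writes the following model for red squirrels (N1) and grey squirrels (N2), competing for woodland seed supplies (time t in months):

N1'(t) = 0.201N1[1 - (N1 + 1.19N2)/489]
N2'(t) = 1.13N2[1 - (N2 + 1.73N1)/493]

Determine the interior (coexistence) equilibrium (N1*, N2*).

Setting both brackets to zero gives the nullclines N1 + 1.19N2 = 489 and 1.73N1 + N2 = 493.
Substituting N2 = 493 - 1.73N1 into the first: N1(1 - 1.19·1.73) = 489 - 1.19·493.
So N1* = -97.7/-1.06 = 92.3, and then N2* = 493 - 1.73·92.3 = 333.

N1* ≈ 92.3, N2* ≈ 333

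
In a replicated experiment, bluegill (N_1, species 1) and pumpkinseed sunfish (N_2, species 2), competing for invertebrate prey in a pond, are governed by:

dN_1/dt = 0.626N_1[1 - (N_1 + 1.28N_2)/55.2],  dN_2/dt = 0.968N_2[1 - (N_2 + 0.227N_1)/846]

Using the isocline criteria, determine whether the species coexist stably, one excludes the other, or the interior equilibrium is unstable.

species 2 excludes species 1

Compare the nullcline intercepts: K1/α12 = 55.2/1.28 = 43.1 < K2 = 846; K2/α21 = 846/0.227 = 3730 > K1 = 55.2.
Since the inequalities point opposite ways, species 2 can invade but species 1 cannot.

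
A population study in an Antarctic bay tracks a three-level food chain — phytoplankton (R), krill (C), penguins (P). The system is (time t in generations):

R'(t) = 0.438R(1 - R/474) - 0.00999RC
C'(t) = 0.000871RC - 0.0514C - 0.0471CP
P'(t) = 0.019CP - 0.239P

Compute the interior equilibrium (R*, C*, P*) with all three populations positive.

R* ≈ 338, C* ≈ 12.6, P* ≈ 5.16

From dP/dt = 0: 0.019C* = 0.239, so C* = 12.6.
From dR/dt = 0: 0.438(1 - R*/474) = 0.00999·12.6, giving R* = 474·(1 - 0.287) = 338.
From dC/dt = 0: 0.000871·338 - 0.0514 = 0.0471P*, so P* = 0.243/0.0471 = 5.16.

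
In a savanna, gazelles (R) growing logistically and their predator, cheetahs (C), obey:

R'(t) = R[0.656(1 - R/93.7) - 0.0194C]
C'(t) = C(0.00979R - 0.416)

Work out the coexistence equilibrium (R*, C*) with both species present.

From dC/dt = 0 with C > 0: 0.00979R* = 0.416, so R* = 42.5.
Substitute into dR/dt = 0: 0.656(1 - 42.5/93.7) = 0.0194C*.
The bracket is 0.547, giving C* = 0.359/0.0194 = 18.5.

R* ≈ 42.5, C* ≈ 18.5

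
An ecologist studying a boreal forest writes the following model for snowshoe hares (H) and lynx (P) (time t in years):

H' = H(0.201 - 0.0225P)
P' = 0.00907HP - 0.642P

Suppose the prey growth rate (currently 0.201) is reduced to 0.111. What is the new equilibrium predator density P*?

At the interior fixed point, setting dH/dt = 0 with H > 0 fixes P* = (prey growth rate)/(HP coefficient) — independent of the other coefficients.
With the change, P* = 0.111/0.0225 = 4.93; it falls from 8.93.

P* ≈ 4.93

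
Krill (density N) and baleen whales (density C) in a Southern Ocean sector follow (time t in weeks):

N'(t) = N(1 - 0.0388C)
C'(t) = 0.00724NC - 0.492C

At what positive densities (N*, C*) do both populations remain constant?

N* ≈ 68, C* ≈ 25.8

Set dC/dt = 0 with C > 0: 0.00724N - 0.492 = 0, so N* = 0.492/0.00724 = 68.
Set dN/dt = 0 with N > 0: 1 - 0.0388C = 0, so C* = 1/0.0388 = 25.8.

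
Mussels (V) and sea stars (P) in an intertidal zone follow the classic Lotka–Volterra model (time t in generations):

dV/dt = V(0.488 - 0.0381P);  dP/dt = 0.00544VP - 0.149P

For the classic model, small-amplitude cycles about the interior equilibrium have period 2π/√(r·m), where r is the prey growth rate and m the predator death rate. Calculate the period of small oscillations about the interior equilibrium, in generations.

Here r = 0.488 and m = 0.149, so r·m = 0.0727.
ω = √0.0727 = 0.27 per generation, hence T = 2π/ω ≈ 23.3 generations.

T ≈ 23.3 generations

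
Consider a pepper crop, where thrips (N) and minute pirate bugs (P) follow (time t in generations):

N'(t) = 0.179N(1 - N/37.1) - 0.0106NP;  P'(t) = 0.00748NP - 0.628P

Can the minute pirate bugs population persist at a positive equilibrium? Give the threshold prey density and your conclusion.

Threshold N = 84; K < 84, so no, the predator goes extinct.

The predator equation gives dP/dt > 0 only when N > 0.628/0.00748 = 84.
Without the predator, N → K = 37.1. Since 37.1 < 84, the predator cannot invade.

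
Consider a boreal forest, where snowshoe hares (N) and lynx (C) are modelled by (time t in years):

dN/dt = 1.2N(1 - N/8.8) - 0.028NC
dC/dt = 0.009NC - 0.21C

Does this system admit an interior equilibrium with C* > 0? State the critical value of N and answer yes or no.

The predator equation gives dC/dt > 0 only when N > 0.21/0.009 = 23.3.
Without the predator, N → K = 8.8. Since 8.8 < 23.3, the predator cannot invade.

Threshold N = 23.3; K < 23.3, so no, the predator goes extinct.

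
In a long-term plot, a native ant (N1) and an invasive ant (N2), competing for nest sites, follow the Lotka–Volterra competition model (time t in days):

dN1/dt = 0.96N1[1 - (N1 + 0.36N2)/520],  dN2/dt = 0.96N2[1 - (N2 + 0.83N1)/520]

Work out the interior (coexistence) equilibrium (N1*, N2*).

N1* ≈ 475, N2* ≈ 126

Setting both brackets to zero gives the nullclines N1 + 0.36N2 = 520 and 0.83N1 + N2 = 520.
Substituting N2 = 520 - 0.83N1 into the first: N1(1 - 0.36·0.83) = 520 - 0.36·520.
So N1* = 333/0.701 = 475, and then N2* = 520 - 0.83·475 = 126.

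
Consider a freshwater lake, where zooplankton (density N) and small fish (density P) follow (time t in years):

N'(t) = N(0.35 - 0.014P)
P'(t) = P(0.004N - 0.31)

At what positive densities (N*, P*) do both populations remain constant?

Set dP/dt = 0 with P > 0: 0.004N - 0.31 = 0, so N* = 0.31/0.004 = 77.5.
Set dN/dt = 0 with N > 0: 0.35 - 0.014P = 0, so P* = 0.35/0.014 = 25.

N* ≈ 77.5, P* ≈ 25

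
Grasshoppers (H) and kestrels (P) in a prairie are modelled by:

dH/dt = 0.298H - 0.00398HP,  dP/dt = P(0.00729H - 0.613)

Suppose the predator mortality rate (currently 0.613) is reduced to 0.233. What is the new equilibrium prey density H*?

H* ≈ 32

At the interior fixed point, setting dP/dt = 0 with P > 0 fixes H* = (predator death rate)/(HP coefficient) — independent of the other coefficients.
With the change, H* = 0.233/0.00729 = 32; it falls from 84.1.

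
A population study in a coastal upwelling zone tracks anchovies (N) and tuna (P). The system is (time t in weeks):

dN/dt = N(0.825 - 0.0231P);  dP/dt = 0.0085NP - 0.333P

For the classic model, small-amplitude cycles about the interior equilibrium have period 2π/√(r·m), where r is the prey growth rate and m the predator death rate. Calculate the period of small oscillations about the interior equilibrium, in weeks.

Here r = 0.825 and m = 0.333, so r·m = 0.275.
ω = √0.275 = 0.524 per week, hence T = 2π/ω ≈ 12 weeks.

T ≈ 12 weeks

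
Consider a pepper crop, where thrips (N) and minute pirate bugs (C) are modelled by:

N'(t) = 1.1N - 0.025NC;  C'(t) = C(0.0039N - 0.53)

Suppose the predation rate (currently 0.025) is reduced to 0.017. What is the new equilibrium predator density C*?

C* ≈ 64.7

At the interior fixed point, setting dN/dt = 0 with N > 0 fixes C* = (prey growth rate)/(NC coefficient) — independent of the other coefficients.
With the change, C* = 1.1/0.017 = 64.7; it rises from 44.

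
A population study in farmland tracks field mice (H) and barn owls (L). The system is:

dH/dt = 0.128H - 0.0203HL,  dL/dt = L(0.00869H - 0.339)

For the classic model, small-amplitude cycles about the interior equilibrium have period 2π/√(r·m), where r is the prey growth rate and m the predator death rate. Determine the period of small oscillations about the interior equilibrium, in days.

Here r = 0.128 and m = 0.339, so r·m = 0.0434.
ω = √0.0434 = 0.208 per day, hence T = 2π/ω ≈ 30.2 days.

T ≈ 30.2 days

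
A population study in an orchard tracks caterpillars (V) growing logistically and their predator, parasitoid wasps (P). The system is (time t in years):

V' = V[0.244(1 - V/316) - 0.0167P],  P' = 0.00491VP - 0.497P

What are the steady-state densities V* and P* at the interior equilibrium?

From dP/dt = 0 with P > 0: 0.00491V* = 0.497, so V* = 101.
Substitute into dV/dt = 0: 0.244(1 - 101/316) = 0.0167P*.
The bracket is 0.68, giving P* = 0.166/0.0167 = 9.93.

V* ≈ 101, P* ≈ 9.93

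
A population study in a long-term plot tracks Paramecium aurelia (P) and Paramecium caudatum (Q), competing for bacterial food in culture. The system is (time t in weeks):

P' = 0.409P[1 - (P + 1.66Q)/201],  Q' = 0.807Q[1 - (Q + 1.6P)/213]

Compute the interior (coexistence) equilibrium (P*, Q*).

Setting both brackets to zero gives the nullclines P + 1.66Q = 201 and 1.6P + Q = 213.
Substituting Q = 213 - 1.6P into the first: P(1 - 1.66·1.6) = 201 - 1.66·213.
So P* = -153/-1.66 = 92.1, and then Q* = 213 - 1.6·92.1 = 65.6.

P* ≈ 92.1, Q* ≈ 65.6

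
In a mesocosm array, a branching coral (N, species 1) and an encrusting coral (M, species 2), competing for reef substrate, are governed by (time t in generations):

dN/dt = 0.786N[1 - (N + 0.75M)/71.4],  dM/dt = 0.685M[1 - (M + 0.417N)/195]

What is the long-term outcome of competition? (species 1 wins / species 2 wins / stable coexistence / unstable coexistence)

species 2 excludes species 1

Compare the nullcline intercepts: K1/α12 = 71.4/0.75 = 95.2 < K2 = 195; K2/α21 = 195/0.417 = 468 > K1 = 71.4.
Since the inequalities point opposite ways, species 2 can invade but species 1 cannot.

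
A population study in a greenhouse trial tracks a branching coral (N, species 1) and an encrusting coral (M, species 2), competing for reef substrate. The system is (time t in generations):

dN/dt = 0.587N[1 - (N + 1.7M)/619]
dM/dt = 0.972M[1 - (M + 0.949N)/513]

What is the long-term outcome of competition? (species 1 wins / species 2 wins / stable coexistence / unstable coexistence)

Compare the nullcline intercepts: K1/α12 = 619/1.7 = 364 < K2 = 513; K2/α21 = 513/0.949 = 541 < K1 = 619.
Since both are reversed, neither can invade when rare; the interior point is a saddle.

unstable coexistence (outcome depends on initial conditions)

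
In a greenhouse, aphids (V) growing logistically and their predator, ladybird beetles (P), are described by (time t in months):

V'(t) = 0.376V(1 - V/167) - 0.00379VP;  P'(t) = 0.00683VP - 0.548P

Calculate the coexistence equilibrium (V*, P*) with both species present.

V* ≈ 80.2, P* ≈ 51.5

From dP/dt = 0 with P > 0: 0.00683V* = 0.548, so V* = 80.2.
Substitute into dV/dt = 0: 0.376(1 - 80.2/167) = 0.00379P*.
The bracket is 0.52, giving P* = 0.195/0.00379 = 51.5.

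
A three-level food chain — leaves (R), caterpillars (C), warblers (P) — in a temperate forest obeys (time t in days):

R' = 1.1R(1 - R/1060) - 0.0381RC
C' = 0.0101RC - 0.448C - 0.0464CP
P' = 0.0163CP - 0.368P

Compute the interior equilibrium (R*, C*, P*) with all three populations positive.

From dP/dt = 0: 0.0163C* = 0.368, so C* = 22.6.
From dR/dt = 0: 1.1(1 - R*/1060) = 0.0381·22.6, giving R* = 1060·(1 - 0.782) = 231.
From dC/dt = 0: 0.0101·231 - 0.448 = 0.0464P*, so P* = 1.89/0.0464 = 40.7.

R* ≈ 231, C* ≈ 22.6, P* ≈ 40.7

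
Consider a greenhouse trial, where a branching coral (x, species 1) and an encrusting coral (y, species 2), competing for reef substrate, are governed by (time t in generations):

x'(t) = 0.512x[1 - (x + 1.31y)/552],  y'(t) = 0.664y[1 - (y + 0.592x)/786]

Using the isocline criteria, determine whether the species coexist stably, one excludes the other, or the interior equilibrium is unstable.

Compare the nullcline intercepts: K1/α12 = 552/1.31 = 421 < K2 = 786; K2/α21 = 786/0.592 = 1330 > K1 = 552.
Since the inequalities point opposite ways, species 2 can invade but species 1 cannot.

species 2 excludes species 1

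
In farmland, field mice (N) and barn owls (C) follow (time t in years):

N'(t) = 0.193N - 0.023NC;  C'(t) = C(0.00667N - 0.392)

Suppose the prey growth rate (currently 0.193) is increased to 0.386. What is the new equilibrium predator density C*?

At the interior fixed point, setting dN/dt = 0 with N > 0 fixes C* = (prey growth rate)/(NC coefficient) — independent of the other coefficients.
With the change, C* = 0.386/0.023 = 16.8; it rises from 8.39.

C* ≈ 16.8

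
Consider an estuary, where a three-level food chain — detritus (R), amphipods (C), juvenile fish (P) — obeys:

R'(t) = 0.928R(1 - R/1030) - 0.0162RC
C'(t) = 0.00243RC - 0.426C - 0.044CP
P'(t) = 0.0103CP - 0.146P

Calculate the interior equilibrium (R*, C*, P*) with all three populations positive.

From dP/dt = 0: 0.0103C* = 0.146, so C* = 14.2.
From dR/dt = 0: 0.928(1 - R*/1030) = 0.0162·14.2, giving R* = 1030·(1 - 0.247) = 775.
From dC/dt = 0: 0.00243·775 - 0.426 = 0.044P*, so P* = 1.46/0.044 = 33.1.

R* ≈ 775, C* ≈ 14.2, P* ≈ 33.1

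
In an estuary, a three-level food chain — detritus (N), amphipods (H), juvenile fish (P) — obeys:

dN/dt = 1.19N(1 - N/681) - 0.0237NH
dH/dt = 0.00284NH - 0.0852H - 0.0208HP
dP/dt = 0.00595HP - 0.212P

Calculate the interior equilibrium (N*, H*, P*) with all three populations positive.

N* ≈ 198, H* ≈ 35.6, P* ≈ 22.9

From dP/dt = 0: 0.00595H* = 0.212, so H* = 35.6.
From dN/dt = 0: 1.19(1 - N*/681) = 0.0237·35.6, giving N* = 681·(1 - 0.71) = 198.
From dH/dt = 0: 0.00284·198 - 0.0852 = 0.0208P*, so P* = 0.476/0.0208 = 22.9.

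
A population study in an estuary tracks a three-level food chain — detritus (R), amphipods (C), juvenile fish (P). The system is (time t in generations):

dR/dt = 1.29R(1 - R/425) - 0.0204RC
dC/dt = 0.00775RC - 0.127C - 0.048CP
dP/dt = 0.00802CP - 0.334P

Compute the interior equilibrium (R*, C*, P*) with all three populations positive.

R* ≈ 145, C* ≈ 41.6, P* ≈ 20.8

From dP/dt = 0: 0.00802C* = 0.334, so C* = 41.6.
From dR/dt = 0: 1.29(1 - R*/425) = 0.0204·41.6, giving R* = 425·(1 - 0.659) = 145.
From dC/dt = 0: 0.00775·145 - 0.127 = 0.048P*, so P* = 0.998/0.048 = 20.8.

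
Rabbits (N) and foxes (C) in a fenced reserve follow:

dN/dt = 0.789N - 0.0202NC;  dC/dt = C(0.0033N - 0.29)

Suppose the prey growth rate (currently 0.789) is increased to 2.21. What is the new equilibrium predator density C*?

At the interior fixed point, setting dN/dt = 0 with N > 0 fixes C* = (prey growth rate)/(NC coefficient) — independent of the other coefficients.
With the change, C* = 2.21/0.0202 = 109; it rises from 39.1.

C* ≈ 109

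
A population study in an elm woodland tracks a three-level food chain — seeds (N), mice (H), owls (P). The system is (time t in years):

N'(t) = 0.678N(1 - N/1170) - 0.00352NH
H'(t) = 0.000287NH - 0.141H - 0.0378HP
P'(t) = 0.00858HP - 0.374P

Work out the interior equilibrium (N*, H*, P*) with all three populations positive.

N* ≈ 905, H* ≈ 43.6, P* ≈ 3.14

From dP/dt = 0: 0.00858H* = 0.374, so H* = 43.6.
From dN/dt = 0: 0.678(1 - N*/1170) = 0.00352·43.6, giving N* = 1170·(1 - 0.226) = 905.
From dH/dt = 0: 0.000287·905 - 0.141 = 0.0378P*, so P* = 0.119/0.0378 = 3.14.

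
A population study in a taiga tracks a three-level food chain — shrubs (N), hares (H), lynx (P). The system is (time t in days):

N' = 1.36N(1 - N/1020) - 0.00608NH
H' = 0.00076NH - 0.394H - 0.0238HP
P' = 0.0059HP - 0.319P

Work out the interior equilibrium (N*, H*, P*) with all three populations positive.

N* ≈ 773, H* ≈ 54.1, P* ≈ 8.14

From dP/dt = 0: 0.0059H* = 0.319, so H* = 54.1.
From dN/dt = 0: 1.36(1 - N*/1020) = 0.00608·54.1, giving N* = 1020·(1 - 0.242) = 773.
From dH/dt = 0: 0.00076·773 - 0.394 = 0.0238P*, so P* = 0.194/0.0238 = 8.14.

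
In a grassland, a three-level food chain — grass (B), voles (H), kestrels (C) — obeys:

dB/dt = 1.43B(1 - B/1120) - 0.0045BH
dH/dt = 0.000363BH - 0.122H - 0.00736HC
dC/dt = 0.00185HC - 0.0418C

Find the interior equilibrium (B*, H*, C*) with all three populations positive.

From dC/dt = 0: 0.00185H* = 0.0418, so H* = 22.6.
From dB/dt = 0: 1.43(1 - B*/1120) = 0.0045·22.6, giving B* = 1120·(1 - 0.0711) = 1040.
From dH/dt = 0: 0.000363·1040 - 0.122 = 0.00736C*, so C* = 0.256/0.00736 = 34.7.

B* ≈ 1040, H* ≈ 22.6, C* ≈ 34.7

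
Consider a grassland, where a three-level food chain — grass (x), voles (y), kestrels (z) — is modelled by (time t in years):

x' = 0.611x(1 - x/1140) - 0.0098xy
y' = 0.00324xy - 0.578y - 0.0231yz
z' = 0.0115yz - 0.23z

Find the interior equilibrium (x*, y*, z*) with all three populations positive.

From dz/dt = 0: 0.0115y* = 0.23, so y* = 20.
From dx/dt = 0: 0.611(1 - x*/1140) = 0.0098·20, giving x* = 1140·(1 - 0.321) = 774.
From dy/dt = 0: 0.00324·774 - 0.578 = 0.0231z*, so z* = 1.93/0.0231 = 83.6.

x* ≈ 774, y* ≈ 20, z* ≈ 83.6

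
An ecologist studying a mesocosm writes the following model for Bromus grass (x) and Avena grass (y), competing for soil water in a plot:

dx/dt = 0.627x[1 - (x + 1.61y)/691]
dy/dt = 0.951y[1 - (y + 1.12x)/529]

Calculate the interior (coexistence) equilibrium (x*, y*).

Setting both brackets to zero gives the nullclines x + 1.61y = 691 and 1.12x + y = 529.
Substituting y = 529 - 1.12x into the first: x(1 - 1.61·1.12) = 691 - 1.61·529.
So x* = -161/-0.803 = 200, and then y* = 529 - 1.12·200 = 305.

x* ≈ 200, y* ≈ 305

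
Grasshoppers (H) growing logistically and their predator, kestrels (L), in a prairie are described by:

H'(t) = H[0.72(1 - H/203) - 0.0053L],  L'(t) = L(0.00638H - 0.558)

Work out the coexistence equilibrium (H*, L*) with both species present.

From dL/dt = 0 with L > 0: 0.00638H* = 0.558, so H* = 87.5.
Substitute into dH/dt = 0: 0.72(1 - 87.5/203) = 0.0053L*.
The bracket is 0.569, giving L* = 0.41/0.0053 = 77.3.

H* ≈ 87.5, L* ≈ 77.3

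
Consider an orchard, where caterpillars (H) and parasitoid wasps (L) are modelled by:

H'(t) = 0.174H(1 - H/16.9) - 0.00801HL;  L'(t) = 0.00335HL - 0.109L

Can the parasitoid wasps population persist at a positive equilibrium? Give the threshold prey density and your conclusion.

The predator equation gives dL/dt > 0 only when H > 0.109/0.00335 = 32.5.
Without the predator, H → K = 16.9. Since 16.9 < 32.5, the predator cannot invade.

Threshold H = 32.5; K < 32.5, so no, the predator goes extinct.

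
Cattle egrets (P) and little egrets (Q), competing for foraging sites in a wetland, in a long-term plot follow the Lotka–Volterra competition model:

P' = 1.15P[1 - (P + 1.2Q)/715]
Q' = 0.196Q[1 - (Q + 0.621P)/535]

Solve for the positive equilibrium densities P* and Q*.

Setting both brackets to zero gives the nullclines P + 1.2Q = 715 and 0.621P + Q = 535.
Substituting Q = 535 - 0.621P into the first: P(1 - 1.2·0.621) = 715 - 1.2·535.
So P* = 73/0.255 = 286, and then Q* = 535 - 0.621·286 = 357.

P* ≈ 286, Q* ≈ 357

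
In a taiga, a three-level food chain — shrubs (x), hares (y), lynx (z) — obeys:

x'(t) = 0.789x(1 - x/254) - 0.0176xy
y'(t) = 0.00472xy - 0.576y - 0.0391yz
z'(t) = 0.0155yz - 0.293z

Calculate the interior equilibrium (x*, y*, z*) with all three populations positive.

From dz/dt = 0: 0.0155y* = 0.293, so y* = 18.9.
From dx/dt = 0: 0.789(1 - x*/254) = 0.0176·18.9, giving x* = 254·(1 - 0.422) = 147.
From dy/dt = 0: 0.00472·147 - 0.576 = 0.0391z*, so z* = 0.117/0.0391 = 3.

x* ≈ 147, y* ≈ 18.9, z* ≈ 3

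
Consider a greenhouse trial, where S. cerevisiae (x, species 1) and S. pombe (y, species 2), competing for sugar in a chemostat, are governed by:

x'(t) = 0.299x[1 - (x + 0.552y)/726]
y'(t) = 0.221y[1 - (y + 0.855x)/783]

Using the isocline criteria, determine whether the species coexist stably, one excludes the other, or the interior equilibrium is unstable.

Compare the nullcline intercepts: K1/α12 = 726/0.552 = 1320 > K2 = 783; K2/α21 = 783/0.855 = 916 > K1 = 726.
Since both inequalities hold, each species can invade when rare, so the interior equilibrium is stable.

stable coexistence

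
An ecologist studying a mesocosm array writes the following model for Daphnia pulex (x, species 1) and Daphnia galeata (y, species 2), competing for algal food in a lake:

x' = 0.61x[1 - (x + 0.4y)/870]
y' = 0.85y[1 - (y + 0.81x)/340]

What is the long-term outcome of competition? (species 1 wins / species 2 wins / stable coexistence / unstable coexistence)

Compare the nullcline intercepts: K1/α12 = 870/0.4 = 2180 > K2 = 340; K2/α21 = 340/0.81 = 420 < K1 = 870.
Since the inequalities point opposite ways, species 1 can invade but species 2 cannot.

species 1 excludes species 2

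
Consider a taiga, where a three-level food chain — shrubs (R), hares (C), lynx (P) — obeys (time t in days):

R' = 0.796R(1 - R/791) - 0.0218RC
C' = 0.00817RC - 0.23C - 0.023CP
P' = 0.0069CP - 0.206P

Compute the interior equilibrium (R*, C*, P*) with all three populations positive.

From dP/dt = 0: 0.0069C* = 0.206, so C* = 29.9.
From dR/dt = 0: 0.796(1 - R*/791) = 0.0218·29.9, giving R* = 791·(1 - 0.818) = 144.
From dC/dt = 0: 0.00817·144 - 0.23 = 0.023P*, so P* = 0.949/0.023 = 41.2.

R* ≈ 144, C* ≈ 29.9, P* ≈ 41.2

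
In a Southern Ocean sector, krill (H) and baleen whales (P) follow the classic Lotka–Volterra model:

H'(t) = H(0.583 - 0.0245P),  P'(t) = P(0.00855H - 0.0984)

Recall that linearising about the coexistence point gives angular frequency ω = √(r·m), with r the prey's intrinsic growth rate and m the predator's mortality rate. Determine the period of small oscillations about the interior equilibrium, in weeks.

T ≈ 26.2 weeks

Here r = 0.583 and m = 0.0984, so r·m = 0.0574.
ω = √0.0574 = 0.24 per week, hence T = 2π/ω ≈ 26.2 weeks.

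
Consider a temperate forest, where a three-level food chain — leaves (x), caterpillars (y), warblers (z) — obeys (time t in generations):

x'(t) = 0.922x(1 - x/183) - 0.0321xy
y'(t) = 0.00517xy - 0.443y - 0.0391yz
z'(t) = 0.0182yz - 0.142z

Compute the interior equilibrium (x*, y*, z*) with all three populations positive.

From dz/dt = 0: 0.0182y* = 0.142, so y* = 7.8.
From dx/dt = 0: 0.922(1 - x*/183) = 0.0321·7.8, giving x* = 183·(1 - 0.272) = 133.
From dy/dt = 0: 0.00517·133 - 0.443 = 0.0391z*, so z* = 0.246/0.0391 = 6.29.

x* ≈ 133, y* ≈ 7.8, z* ≈ 6.29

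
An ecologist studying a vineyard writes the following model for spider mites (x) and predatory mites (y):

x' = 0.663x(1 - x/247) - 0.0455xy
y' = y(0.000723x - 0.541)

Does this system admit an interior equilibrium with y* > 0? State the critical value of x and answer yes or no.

The predator equation gives dy/dt > 0 only when x > 0.541/0.000723 = 748.
Without the predator, x → K = 247. Since 247 < 748, the predator cannot invade.

Threshold x = 748; K < 748, so no, the predator goes extinct.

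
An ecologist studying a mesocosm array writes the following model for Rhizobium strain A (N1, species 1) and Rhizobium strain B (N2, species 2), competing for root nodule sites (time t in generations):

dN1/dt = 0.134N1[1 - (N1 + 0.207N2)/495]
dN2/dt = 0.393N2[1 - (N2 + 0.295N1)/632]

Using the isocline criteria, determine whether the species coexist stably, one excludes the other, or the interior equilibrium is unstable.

stable coexistence

Compare the nullcline intercepts: K1/α12 = 495/0.207 = 2390 > K2 = 632; K2/α21 = 632/0.295 = 2140 > K1 = 495.
Since both inequalities hold, each species can invade when rare, so the interior equilibrium is stable.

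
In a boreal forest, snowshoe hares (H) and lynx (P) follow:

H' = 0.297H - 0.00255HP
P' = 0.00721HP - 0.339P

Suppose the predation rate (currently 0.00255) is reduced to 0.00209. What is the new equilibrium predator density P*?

P* ≈ 142

At the interior fixed point, setting dH/dt = 0 with H > 0 fixes P* = (prey growth rate)/(HP coefficient) — independent of the other coefficients.
With the change, P* = 0.297/0.00209 = 142; it rises from 116.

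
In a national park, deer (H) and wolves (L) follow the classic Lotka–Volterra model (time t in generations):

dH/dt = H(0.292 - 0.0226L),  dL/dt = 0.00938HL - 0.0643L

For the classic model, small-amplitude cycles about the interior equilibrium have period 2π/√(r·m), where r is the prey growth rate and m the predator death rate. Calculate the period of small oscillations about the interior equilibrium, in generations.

T ≈ 45.9 generations

Here r = 0.292 and m = 0.0643, so r·m = 0.0188.
ω = √0.0188 = 0.137 per generation, hence T = 2π/ω ≈ 45.9 generations.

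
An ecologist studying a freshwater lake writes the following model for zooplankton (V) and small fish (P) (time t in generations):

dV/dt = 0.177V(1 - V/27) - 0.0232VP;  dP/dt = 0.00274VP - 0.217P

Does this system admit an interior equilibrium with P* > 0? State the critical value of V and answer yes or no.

Threshold V = 79.2; K < 79.2, so no, the predator goes extinct.

The predator equation gives dP/dt > 0 only when V > 0.217/0.00274 = 79.2.
Without the predator, V → K = 27. Since 27 < 79.2, the predator cannot invade.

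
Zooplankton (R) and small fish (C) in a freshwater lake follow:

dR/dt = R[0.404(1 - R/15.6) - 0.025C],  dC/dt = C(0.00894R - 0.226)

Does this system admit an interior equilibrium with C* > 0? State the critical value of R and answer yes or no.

Threshold R = 25.3; K < 25.3, so no, the predator goes extinct.

The predator equation gives dC/dt > 0 only when R > 0.226/0.00894 = 25.3.
Without the predator, R → K = 15.6. Since 15.6 < 25.3, the predator cannot invade.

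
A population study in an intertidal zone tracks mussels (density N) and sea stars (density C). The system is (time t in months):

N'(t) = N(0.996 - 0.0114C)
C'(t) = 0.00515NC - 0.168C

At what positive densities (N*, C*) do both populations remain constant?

Set dC/dt = 0 with C > 0: 0.00515N - 0.168 = 0, so N* = 0.168/0.00515 = 32.6.
Set dN/dt = 0 with N > 0: 0.996 - 0.0114C = 0, so C* = 0.996/0.0114 = 87.4.

N* ≈ 32.6, C* ≈ 87.4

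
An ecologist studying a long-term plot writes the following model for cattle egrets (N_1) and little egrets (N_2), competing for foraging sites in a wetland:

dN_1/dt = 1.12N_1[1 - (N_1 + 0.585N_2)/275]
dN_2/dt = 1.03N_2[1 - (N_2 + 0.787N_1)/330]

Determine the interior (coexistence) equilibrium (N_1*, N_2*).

N_1* ≈ 152, N_2* ≈ 210

Setting both brackets to zero gives the nullclines N_1 + 0.585N_2 = 275 and 0.787N_1 + N_2 = 330.
Substituting N_2 = 330 - 0.787N_1 into the first: N_1(1 - 0.585·0.787) = 275 - 0.585·330.
So N_1* = 82/0.54 = 152, and then N_2* = 330 - 0.787·152 = 210.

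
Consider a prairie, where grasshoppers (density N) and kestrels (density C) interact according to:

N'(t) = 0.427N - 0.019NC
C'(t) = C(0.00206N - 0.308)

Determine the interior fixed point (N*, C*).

Set dC/dt = 0 with C > 0: 0.00206N - 0.308 = 0, so N* = 0.308/0.00206 = 150.
Set dN/dt = 0 with N > 0: 0.427 - 0.019C = 0, so C* = 0.427/0.019 = 22.5.

N* ≈ 150, C* ≈ 22.5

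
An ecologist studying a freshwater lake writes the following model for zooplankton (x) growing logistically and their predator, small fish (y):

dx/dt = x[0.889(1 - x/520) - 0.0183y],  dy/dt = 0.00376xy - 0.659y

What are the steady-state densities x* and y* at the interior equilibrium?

From dy/dt = 0 with y > 0: 0.00376x* = 0.659, so x* = 175.
Substitute into dx/dt = 0: 0.889(1 - 175/520) = 0.0183y*.
The bracket is 0.663, giving y* = 0.589/0.0183 = 32.2.

x* ≈ 175, y* ≈ 32.2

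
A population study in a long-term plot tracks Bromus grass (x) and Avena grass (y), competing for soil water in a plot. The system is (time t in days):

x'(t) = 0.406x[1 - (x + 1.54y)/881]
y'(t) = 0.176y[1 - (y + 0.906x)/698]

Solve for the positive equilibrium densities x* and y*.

x* ≈ 491, y* ≈ 253

Setting both brackets to zero gives the nullclines x + 1.54y = 881 and 0.906x + y = 698.
Substituting y = 698 - 0.906x into the first: x(1 - 1.54·0.906) = 881 - 1.54·698.
So x* = -194/-0.395 = 491, and then y* = 698 - 0.906·491 = 253.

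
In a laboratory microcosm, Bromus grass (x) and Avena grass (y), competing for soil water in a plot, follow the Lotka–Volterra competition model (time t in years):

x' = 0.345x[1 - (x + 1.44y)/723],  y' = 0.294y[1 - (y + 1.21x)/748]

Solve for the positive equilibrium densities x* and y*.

x* ≈ 477, y* ≈ 171

Setting both brackets to zero gives the nullclines x + 1.44y = 723 and 1.21x + y = 748.
Substituting y = 748 - 1.21x into the first: x(1 - 1.44·1.21) = 723 - 1.44·748.
So x* = -354/-0.742 = 477, and then y* = 748 - 1.21·477 = 171.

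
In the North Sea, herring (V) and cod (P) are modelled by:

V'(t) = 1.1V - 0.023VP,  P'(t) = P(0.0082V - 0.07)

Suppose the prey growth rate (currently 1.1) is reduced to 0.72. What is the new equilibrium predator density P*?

P* ≈ 31.3

At the interior fixed point, setting dV/dt = 0 with V > 0 fixes P* = (prey growth rate)/(VP coefficient) — independent of the other coefficients.
With the change, P* = 0.72/0.023 = 31.3; it falls from 47.8.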